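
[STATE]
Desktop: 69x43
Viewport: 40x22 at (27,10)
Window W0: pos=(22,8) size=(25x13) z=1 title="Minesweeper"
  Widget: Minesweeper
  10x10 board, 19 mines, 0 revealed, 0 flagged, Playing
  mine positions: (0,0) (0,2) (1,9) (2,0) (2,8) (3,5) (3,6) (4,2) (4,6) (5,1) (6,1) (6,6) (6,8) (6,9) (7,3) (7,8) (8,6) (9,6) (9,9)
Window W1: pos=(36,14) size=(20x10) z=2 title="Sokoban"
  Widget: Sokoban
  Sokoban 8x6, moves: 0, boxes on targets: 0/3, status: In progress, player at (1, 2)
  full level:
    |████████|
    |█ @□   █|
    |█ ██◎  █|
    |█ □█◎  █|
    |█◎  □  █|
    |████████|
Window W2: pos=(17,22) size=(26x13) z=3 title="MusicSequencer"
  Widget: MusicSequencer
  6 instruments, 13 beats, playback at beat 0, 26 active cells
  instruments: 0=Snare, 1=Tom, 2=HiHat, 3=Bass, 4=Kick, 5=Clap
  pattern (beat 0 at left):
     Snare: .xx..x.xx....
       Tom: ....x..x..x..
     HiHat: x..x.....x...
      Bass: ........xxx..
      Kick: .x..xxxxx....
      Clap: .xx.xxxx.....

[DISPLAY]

───────────────────┨                    
■■■■■■             ┃                    
■■■■■■             ┃                    
■■■■■■             ┃                    
■■■■■■   ┏━━━━━━━━━━━━━━━━━━┓           
■■■■■■   ┃ Sokoban          ┃           
■■■■■■   ┠──────────────────┨           
■■■■■■   ┃████████          ┃           
■■■■■■   ┃█ @□   █          ┃           
■■■■■■   ┃█ ██◎  █          ┃           
━━━━━━━━━┃█ □█◎  █          ┃           
         ┃█◎  □  █          ┃           
━━━━━━━━━━━━━━━┓██          ┃           
uencer         ┃━━━━━━━━━━━━┛           
───────────────┨                        
3456789012     ┃                        
··█·██····     ┃                        
·█··█··█··     ┃                        
█·····█···     ┃                        
·····███··     ┃                        
·█████····     ┃                        
·████·····     ┃                        


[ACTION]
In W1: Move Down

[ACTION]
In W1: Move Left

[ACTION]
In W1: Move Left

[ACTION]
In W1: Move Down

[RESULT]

───────────────────┨                    
■■■■■■             ┃                    
■■■■■■             ┃                    
■■■■■■             ┃                    
■■■■■■   ┏━━━━━━━━━━━━━━━━━━┓           
■■■■■■   ┃ Sokoban          ┃           
■■■■■■   ┠──────────────────┨           
■■■■■■   ┃████████          ┃           
■■■■■■   ┃█  □   █          ┃           
■■■■■■   ┃█@██◎  █          ┃           
━━━━━━━━━┃█ □█◎  █          ┃           
         ┃█◎  □  █          ┃           
━━━━━━━━━━━━━━━┓██          ┃           
uencer         ┃━━━━━━━━━━━━┛           
───────────────┨                        
3456789012     ┃                        
··█·██····     ┃                        
·█··█··█··     ┃                        
█·····█···     ┃                        
·····███··     ┃                        
·█████····     ┃                        
·████·····     ┃                        


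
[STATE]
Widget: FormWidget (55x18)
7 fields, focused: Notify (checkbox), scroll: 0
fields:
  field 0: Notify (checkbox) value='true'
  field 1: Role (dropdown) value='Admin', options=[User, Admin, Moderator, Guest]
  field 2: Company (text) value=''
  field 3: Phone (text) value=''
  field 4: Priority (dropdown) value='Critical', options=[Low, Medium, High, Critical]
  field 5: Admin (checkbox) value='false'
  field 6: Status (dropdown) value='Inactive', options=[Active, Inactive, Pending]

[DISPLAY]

> Notify:     [x]                                      
  Role:       [Admin                                 ▼]
  Company:    [                                       ]
  Phone:      [                                       ]
  Priority:   [Critical                              ▼]
  Admin:      [ ]                                      
  Status:     [Inactive                              ▼]
                                                       
                                                       
                                                       
                                                       
                                                       
                                                       
                                                       
                                                       
                                                       
                                                       
                                                       


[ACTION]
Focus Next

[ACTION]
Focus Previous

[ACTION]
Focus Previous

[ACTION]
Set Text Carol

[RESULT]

  Notify:     [x]                                      
  Role:       [Admin                                 ▼]
  Company:    [                                       ]
  Phone:      [                                       ]
  Priority:   [Critical                              ▼]
  Admin:      [ ]                                      
> Status:     [Inactive                              ▼]
                                                       
                                                       
                                                       
                                                       
                                                       
                                                       
                                                       
                                                       
                                                       
                                                       
                                                       


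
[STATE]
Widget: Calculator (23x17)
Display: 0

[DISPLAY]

                      0
┌───┬───┬───┬───┐      
│ 7 │ 8 │ 9 │ ÷ │      
├───┼───┼───┼───┤      
│ 4 │ 5 │ 6 │ × │      
├───┼───┼───┼───┤      
│ 1 │ 2 │ 3 │ - │      
├───┼───┼───┼───┤      
│ 0 │ . │ = │ + │      
├───┼───┼───┼───┤      
│ C │ MC│ MR│ M+│      
└───┴───┴───┴───┘      
                       
                       
                       
                       
                       


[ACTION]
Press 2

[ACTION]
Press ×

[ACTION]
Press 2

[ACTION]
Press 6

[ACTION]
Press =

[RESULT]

                     52
┌───┬───┬───┬───┐      
│ 7 │ 8 │ 9 │ ÷ │      
├───┼───┼───┼───┤      
│ 4 │ 5 │ 6 │ × │      
├───┼───┼───┼───┤      
│ 1 │ 2 │ 3 │ - │      
├───┼───┼───┼───┤      
│ 0 │ . │ = │ + │      
├───┼───┼───┼───┤      
│ C │ MC│ MR│ M+│      
└───┴───┴───┴───┘      
                       
                       
                       
                       
                       


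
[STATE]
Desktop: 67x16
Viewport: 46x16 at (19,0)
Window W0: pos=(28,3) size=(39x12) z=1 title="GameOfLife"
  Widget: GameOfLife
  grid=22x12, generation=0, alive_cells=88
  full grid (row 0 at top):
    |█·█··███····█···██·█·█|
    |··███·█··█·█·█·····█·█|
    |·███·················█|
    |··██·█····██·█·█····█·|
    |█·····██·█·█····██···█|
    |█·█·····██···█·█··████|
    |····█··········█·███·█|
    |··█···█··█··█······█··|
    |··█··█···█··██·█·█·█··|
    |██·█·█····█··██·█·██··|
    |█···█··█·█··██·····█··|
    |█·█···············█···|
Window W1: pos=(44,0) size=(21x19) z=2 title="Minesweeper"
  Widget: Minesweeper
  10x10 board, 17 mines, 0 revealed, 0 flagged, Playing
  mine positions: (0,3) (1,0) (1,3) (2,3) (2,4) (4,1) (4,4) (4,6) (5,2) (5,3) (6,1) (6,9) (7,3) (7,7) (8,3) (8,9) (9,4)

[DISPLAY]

                         ┏━━━━━━━━━━━━━━━━━━━┓
                         ┃ Minesweeper       ┃
                         ┠───────────────────┨
         ┏━━━━━━━━━━━━━━━┃■■■■■■■■■■         ┃
         ┃ GameOfLife    ┃■■■■■■■■■■         ┃
         ┠───────────────┃■■■■■■■■■■         ┃
         ┃Gen: 0         ┃■■■■■■■■■■         ┃
         ┃·███···········┃■■■■■■■■■■         ┃
         ┃··██·█····██·█·┃■■■■■■■■■■         ┃
         ┃█·····██·█·█···┃■■■■■■■■■■         ┃
         ┃█·█·····██···█·┃■■■■■■■■■■         ┃
         ┃····█··········┃■■■■■■■■■■         ┃
         ┃··█···█··█··█··┃■■■■■■■■■■         ┃
         ┃··█··█···█··██·┃                   ┃
         ┗━━━━━━━━━━━━━━━┃                   ┃
                         ┃                   ┃


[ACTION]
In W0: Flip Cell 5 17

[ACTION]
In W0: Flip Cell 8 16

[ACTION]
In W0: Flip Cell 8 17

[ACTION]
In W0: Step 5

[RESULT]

                         ┏━━━━━━━━━━━━━━━━━━━┓
                         ┃ Minesweeper       ┃
                         ┠───────────────────┨
         ┏━━━━━━━━━━━━━━━┃■■■■■■■■■■         ┃
         ┃ GameOfLife    ┃■■■■■■■■■■         ┃
         ┠───────────────┃■■■■■■■■■■         ┃
         ┃Gen: 5         ┃■■■■■■■■■■         ┃
         ┃·····█··█···█··┃■■■■■■■■■■         ┃
         ┃······█·█···█··┃■■■■■■■■■■         ┃
         ┃·····█······█··┃■■■■■■■■■■         ┃
         ┃······██······█┃■■■■■■■■■■         ┃
         ┃···············┃■■■■■■■■■■         ┃
         ┃····███··██····┃■■■■■■■■■■         ┃
         ┃···██····██····┃                   ┃
         ┗━━━━━━━━━━━━━━━┃                   ┃
                         ┃                   ┃


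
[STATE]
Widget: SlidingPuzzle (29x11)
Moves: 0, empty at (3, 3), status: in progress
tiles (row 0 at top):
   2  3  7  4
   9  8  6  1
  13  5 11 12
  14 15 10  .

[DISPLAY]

┌────┬────┬────┬────┐        
│  2 │  3 │  7 │  4 │        
├────┼────┼────┼────┤        
│  9 │  8 │  6 │  1 │        
├────┼────┼────┼────┤        
│ 13 │  5 │ 11 │ 12 │        
├────┼────┼────┼────┤        
│ 14 │ 15 │ 10 │    │        
└────┴────┴────┴────┘        
Moves: 0                     
                             


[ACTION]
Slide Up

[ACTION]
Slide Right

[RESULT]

┌────┬────┬────┬────┐        
│  2 │  3 │  7 │  4 │        
├────┼────┼────┼────┤        
│  9 │  8 │  6 │  1 │        
├────┼────┼────┼────┤        
│ 13 │  5 │ 11 │ 12 │        
├────┼────┼────┼────┤        
│ 14 │ 15 │    │ 10 │        
└────┴────┴────┴────┘        
Moves: 1                     
                             


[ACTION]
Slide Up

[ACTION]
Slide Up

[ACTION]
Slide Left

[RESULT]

┌────┬────┬────┬────┐        
│  2 │  3 │  7 │  4 │        
├────┼────┼────┼────┤        
│  9 │  8 │  6 │  1 │        
├────┼────┼────┼────┤        
│ 13 │  5 │ 11 │ 12 │        
├────┼────┼────┼────┤        
│ 14 │ 15 │ 10 │    │        
└────┴────┴────┴────┘        
Moves: 2                     
                             


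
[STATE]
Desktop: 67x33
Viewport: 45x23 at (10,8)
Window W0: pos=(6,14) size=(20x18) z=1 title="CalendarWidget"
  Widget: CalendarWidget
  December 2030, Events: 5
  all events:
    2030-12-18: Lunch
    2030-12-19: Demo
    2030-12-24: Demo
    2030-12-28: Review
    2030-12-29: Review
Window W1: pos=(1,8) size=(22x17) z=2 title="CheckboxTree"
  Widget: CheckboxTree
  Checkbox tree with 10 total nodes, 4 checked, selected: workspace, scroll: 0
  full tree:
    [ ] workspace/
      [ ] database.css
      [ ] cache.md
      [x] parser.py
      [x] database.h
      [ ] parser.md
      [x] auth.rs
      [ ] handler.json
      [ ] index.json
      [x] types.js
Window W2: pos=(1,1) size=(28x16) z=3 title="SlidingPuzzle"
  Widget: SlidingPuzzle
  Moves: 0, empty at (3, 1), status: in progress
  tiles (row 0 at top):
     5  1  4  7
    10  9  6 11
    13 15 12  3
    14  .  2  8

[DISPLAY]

──┼────┼────┤     ┃                          
5 │ 12 │  3 │     ┃                          
──┼────┼────┤     ┃                          
  │  2 │  8 │     ┃                          
──┴────┴────┘     ┃                          
                  ┃                          
                  ┃                          
                  ┃                          
━━━━━━━━━━━━━━━━━━┛                          
uth.rs      ┃  ┃                             
andler.json ┃a ┃                             
ndex.json   ┃  ┃                             
ypes.js     ┃7 ┃                             
            ┃4 ┃                             
            ┃ 2┃                             
            ┃28┃                             
━━━━━━━━━━━━┛  ┃                             
               ┃                             
               ┃                             
               ┃                             
               ┃                             
               ┃                             
               ┃                             


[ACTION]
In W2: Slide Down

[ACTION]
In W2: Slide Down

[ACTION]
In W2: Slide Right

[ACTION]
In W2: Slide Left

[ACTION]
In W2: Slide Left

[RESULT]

──┼────┼────┤     ┃                          
9 │ 12 │  3 │     ┃                          
──┼────┼────┤     ┃                          
5 │  2 │  8 │     ┃                          
──┴────┴────┘     ┃                          
                  ┃                          
                  ┃                          
                  ┃                          
━━━━━━━━━━━━━━━━━━┛                          
uth.rs      ┃  ┃                             
andler.json ┃a ┃                             
ndex.json   ┃  ┃                             
ypes.js     ┃7 ┃                             
            ┃4 ┃                             
            ┃ 2┃                             
            ┃28┃                             
━━━━━━━━━━━━┛  ┃                             
               ┃                             
               ┃                             
               ┃                             
               ┃                             
               ┃                             
               ┃                             


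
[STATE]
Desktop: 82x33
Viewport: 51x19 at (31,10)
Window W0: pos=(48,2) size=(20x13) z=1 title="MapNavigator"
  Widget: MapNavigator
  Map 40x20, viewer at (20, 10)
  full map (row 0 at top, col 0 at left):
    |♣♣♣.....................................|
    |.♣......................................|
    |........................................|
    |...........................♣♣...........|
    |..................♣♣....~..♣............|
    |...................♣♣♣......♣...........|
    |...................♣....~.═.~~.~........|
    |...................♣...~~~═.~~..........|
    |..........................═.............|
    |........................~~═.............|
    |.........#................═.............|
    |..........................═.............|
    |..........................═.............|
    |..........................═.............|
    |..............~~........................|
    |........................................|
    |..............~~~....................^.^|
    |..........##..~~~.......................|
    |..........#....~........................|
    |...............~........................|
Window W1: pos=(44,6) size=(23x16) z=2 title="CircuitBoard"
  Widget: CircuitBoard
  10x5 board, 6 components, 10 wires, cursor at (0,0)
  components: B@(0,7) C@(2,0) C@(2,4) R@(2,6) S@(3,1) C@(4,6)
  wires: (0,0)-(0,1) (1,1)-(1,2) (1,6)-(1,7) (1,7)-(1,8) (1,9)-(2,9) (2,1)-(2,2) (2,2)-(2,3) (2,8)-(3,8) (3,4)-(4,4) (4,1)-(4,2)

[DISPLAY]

             ┃0  [.]─ ·            ┃┃              
             ┃                     ┃┃              
             ┃1       · ─ ·        ┃┃              
             ┃                     ┃┃              
             ┃2   C   · ─ · ─ ·   C┃┛              
             ┃                     ┃               
             ┃3       S           ·┃               
             ┃                    │┃               
             ┃4       · ─ ·       ·┃               
             ┃Cursor: (0,0)        ┃               
             ┃                     ┃               
             ┗━━━━━━━━━━━━━━━━━━━━━┛               
                                                   
                                                   
                                                   
                                                   
                                                   
                                                   
                                                   


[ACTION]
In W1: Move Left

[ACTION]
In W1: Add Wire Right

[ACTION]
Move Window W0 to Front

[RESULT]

             ┃0  ┃...............═..┃              
             ┃   ┃...............═..┃              
             ┃1  ┃...............═..┃              
             ┃   ┃...~~.............┃              
             ┃2  ┗━━━━━━━━━━━━━━━━━━┛              
             ┃                     ┃               
             ┃3       S           ·┃               
             ┃                    │┃               
             ┃4       · ─ ·       ·┃               
             ┃Cursor: (0,0)        ┃               
             ┃                     ┃               
             ┗━━━━━━━━━━━━━━━━━━━━━┛               
                                                   
                                                   
                                                   
                                                   
                                                   
                                                   
                                                   


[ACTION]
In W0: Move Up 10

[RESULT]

             ┃0  ┃..................┃              
             ┃   ┃..................┃              
             ┃1  ┃................♣♣┃              
             ┃   ┃.......♣♣....~..♣.┃              
             ┃2  ┗━━━━━━━━━━━━━━━━━━┛              
             ┃                     ┃               
             ┃3       S           ·┃               
             ┃                    │┃               
             ┃4       · ─ ·       ·┃               
             ┃Cursor: (0,0)        ┃               
             ┃                     ┃               
             ┗━━━━━━━━━━━━━━━━━━━━━┛               
                                                   
                                                   
                                                   
                                                   
                                                   
                                                   
                                                   


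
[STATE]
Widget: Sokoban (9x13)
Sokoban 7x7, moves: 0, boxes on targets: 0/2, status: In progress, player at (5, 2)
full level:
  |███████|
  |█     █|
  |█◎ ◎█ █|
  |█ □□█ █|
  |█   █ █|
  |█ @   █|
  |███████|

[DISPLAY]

███████  
█     █  
█◎ ◎█ █  
█ □□█ █  
█   █ █  
█ @   █  
███████  
Moves: 0 
         
         
         
         
         


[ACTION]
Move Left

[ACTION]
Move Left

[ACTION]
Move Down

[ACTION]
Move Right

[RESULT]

███████  
█     █  
█◎ ◎█ █  
█ □□█ █  
█   █ █  
█ @   █  
███████  
Moves: 2 
         
         
         
         
         


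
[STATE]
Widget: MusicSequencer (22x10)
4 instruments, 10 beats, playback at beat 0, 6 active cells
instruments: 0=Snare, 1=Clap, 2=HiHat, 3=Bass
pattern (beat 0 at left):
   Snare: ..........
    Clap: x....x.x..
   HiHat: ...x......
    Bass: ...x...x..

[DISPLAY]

      ▼123456789      
 Snare··········      
  Clap█····█·█··      
 HiHat···█······      
  Bass···█···█··      
                      
                      
                      
                      
                      


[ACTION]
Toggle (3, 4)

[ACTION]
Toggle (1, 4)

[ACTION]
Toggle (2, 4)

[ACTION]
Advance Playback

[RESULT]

      0▼23456789      
 Snare··········      
  Clap█···██·█··      
 HiHat···██·····      
  Bass···██··█··      
                      
                      
                      
                      
                      


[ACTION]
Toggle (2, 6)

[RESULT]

      0▼23456789      
 Snare··········      
  Clap█···██·█··      
 HiHat···██·█···      
  Bass···██··█··      
                      
                      
                      
                      
                      


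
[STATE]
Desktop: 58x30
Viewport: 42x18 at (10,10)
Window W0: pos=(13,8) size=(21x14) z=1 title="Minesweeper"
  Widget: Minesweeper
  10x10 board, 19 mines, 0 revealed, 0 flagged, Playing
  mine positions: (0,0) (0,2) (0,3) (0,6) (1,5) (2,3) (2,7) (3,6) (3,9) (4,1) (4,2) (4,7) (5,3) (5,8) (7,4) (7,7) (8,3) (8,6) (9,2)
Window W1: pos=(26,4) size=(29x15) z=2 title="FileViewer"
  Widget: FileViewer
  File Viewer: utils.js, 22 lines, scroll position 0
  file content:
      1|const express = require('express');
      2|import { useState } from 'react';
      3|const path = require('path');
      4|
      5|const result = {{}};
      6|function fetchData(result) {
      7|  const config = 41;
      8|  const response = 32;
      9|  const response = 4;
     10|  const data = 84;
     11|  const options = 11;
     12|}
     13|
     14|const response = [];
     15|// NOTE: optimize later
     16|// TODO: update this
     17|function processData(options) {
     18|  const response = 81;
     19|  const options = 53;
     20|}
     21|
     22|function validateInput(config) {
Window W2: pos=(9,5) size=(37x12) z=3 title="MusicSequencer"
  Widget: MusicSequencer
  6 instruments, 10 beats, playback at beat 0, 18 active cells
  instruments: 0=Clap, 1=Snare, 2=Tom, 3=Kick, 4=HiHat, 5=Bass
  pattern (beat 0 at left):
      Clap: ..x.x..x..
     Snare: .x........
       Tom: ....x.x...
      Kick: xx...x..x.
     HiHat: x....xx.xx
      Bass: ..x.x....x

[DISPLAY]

 Snare·█········                   ┃      
   Tom····█·█···                   ┃;     
  Kick██···█··█·                   ┃result
 HiHat█····██·██                   ┃;     
  Bass··█·█····█                   ┃32;   
                                   ┃4;    
━━━━━━━━━━━━━━━━━━━━━━━━━━━━━━━━━━━┛      
   ┃■■■■■■■■■■  ┃  const options = 11;    
   ┃■■■■■■■■■■  ┗━━━━━━━━━━━━━━━━━━━━━━━━━
   ┃■■■■■■■■■■         ┃                  
   ┃■■■■■■■■■■         ┃                  
   ┗━━━━━━━━━━━━━━━━━━━┛                  
                                          
                                          
                                          
                                          
                                          
                                          


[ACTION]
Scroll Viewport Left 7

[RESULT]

      ┃ Snare·█········                   
      ┃   Tom····█·█···                   
      ┃  Kick██···█··█·                   
      ┃ HiHat█····██·██                   
      ┃  Bass··█·█····█                   
      ┃                                   
      ┗━━━━━━━━━━━━━━━━━━━━━━━━━━━━━━━━━━━
          ┃■■■■■■■■■■  ┃  const options = 
          ┃■■■■■■■■■■  ┗━━━━━━━━━━━━━━━━━━
          ┃■■■■■■■■■■         ┃           
          ┃■■■■■■■■■■         ┃           
          ┗━━━━━━━━━━━━━━━━━━━┛           
                                          
                                          
                                          
                                          
                                          
                                          


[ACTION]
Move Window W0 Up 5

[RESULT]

      ┃ Snare·█········                   
      ┃   Tom····█·█···                   
      ┃  Kick██···█··█·                   
      ┃ HiHat█····██·██                   
      ┃  Bass··█·█····█                   
      ┃                                   
      ┗━━━━━━━━━━━━━━━━━━━━━━━━━━━━━━━━━━━
                       ┃  const options = 
                       ┗━━━━━━━━━━━━━━━━━━
                                          
                                          
                                          
                                          
                                          
                                          
                                          
                                          
                                          


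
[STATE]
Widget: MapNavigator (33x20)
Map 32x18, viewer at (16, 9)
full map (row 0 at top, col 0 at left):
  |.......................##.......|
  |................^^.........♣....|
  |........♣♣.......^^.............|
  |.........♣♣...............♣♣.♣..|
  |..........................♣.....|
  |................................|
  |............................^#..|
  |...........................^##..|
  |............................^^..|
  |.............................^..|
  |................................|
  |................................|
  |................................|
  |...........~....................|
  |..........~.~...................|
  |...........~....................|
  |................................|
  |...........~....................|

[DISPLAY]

                                 
.......................##....... 
................^^.........♣.... 
........♣♣.......^^............. 
.........♣♣...............♣♣.♣.. 
..........................♣..... 
................................ 
............................^#.. 
...........................^##.. 
............................^^.. 
................@............^.. 
................................ 
................................ 
................................ 
...........~.................... 
..........~.~................... 
...........~.................... 
................................ 
...........~.................... 
                                 


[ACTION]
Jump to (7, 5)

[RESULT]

                                 
                                 
                                 
                                 
                                 
         .......................#
         ................^^......
         ........♣♣.......^^.....
         .........♣♣.............
         ........................
         .......@................
         ........................
         ........................
         ........................
         ........................
         ........................
         ........................
         ........................
         ...........~............
         ..........~.~...........


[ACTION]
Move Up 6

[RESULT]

                                 
                                 
                                 
                                 
                                 
                                 
                                 
                                 
                                 
                                 
         .......@...............#
         ................^^......
         ........♣♣.......^^.....
         .........♣♣.............
         ........................
         ........................
         ........................
         ........................
         ........................
         ........................


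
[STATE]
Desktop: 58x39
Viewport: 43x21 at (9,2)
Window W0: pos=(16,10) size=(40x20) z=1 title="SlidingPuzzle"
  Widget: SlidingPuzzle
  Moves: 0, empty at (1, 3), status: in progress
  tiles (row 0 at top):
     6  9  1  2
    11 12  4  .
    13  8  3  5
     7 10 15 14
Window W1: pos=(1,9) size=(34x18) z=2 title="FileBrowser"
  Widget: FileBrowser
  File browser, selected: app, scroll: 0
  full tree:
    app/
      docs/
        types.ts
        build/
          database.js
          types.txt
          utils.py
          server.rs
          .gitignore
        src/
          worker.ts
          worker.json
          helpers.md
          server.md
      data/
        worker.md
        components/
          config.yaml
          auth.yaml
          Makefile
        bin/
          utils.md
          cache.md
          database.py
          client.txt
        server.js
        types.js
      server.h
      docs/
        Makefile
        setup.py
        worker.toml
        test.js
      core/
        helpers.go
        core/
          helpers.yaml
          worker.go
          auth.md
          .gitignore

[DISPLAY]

                                           
                                           
                                           
                                           
                                           
                                           
                                           
━━━━━━━━━━━━━━━━━━━━━━━━━┓                 
owser                    ┃━━━━━━━━━━━━━━━━━
─────────────────────────┨                 
pp/                      ┃─────────────────
 docs/                   ┃──┐              
 data/                   ┃2 │              
ver.h                    ┃──┤              
 docs/                   ┃  │              
 core/                   ┃──┤              
                         ┃5 │              
                         ┃──┤              
                         ┃4 │              
                         ┃──┘              
                         ┃                 


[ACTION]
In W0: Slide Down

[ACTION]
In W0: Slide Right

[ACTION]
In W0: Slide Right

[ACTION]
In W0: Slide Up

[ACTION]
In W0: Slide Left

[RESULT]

                                           
                                           
                                           
                                           
                                           
                                           
                                           
━━━━━━━━━━━━━━━━━━━━━━━━━┓                 
owser                    ┃━━━━━━━━━━━━━━━━━
─────────────────────────┨                 
pp/                      ┃─────────────────
 docs/                   ┃──┐              
 data/                   ┃1 │              
ver.h                    ┃──┤              
 docs/                   ┃2 │              
 core/                   ┃──┤              
                         ┃5 │              
                         ┃──┤              
                         ┃4 │              
                         ┃──┘              
                         ┃                 


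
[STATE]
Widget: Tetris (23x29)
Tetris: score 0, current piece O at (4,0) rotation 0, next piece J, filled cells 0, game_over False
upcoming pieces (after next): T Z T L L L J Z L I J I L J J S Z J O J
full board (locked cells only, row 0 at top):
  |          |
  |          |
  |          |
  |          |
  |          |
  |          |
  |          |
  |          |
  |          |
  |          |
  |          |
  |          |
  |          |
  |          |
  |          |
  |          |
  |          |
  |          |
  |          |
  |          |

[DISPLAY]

    ▓▓    │Next:       
    ▓▓    │█           
          │███         
          │            
          │            
          │            
          │Score:      
          │0           
          │            
          │            
          │            
          │            
          │            
          │            
          │            
          │            
          │            
          │            
          │            
          │            
          │            
          │            
          │            
          │            
          │            
          │            
          │            
          │            
          │            


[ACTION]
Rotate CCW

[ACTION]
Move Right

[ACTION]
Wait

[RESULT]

          │Next:       
     ▓▓   │█           
     ▓▓   │███         
          │            
          │            
          │            
          │Score:      
          │0           
          │            
          │            
          │            
          │            
          │            
          │            
          │            
          │            
          │            
          │            
          │            
          │            
          │            
          │            
          │            
          │            
          │            
          │            
          │            
          │            
          │            


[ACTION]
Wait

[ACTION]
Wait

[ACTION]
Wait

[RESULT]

          │Next:       
          │█           
          │███         
          │            
     ▓▓   │            
     ▓▓   │            
          │Score:      
          │0           
          │            
          │            
          │            
          │            
          │            
          │            
          │            
          │            
          │            
          │            
          │            
          │            
          │            
          │            
          │            
          │            
          │            
          │            
          │            
          │            
          │            


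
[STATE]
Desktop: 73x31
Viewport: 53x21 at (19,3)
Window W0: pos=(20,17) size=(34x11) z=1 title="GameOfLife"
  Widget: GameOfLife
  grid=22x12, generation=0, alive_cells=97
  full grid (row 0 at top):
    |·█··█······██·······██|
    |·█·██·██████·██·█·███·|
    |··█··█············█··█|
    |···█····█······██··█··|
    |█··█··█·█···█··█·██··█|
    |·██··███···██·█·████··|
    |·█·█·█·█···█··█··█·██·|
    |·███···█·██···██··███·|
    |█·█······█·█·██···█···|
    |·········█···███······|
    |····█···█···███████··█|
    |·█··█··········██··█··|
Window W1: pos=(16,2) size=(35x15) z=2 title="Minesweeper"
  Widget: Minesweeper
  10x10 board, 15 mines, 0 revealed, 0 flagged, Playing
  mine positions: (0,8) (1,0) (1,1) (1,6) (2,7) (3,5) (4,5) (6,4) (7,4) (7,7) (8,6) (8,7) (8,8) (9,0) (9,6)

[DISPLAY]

inesweeper                     ┃                     
───────────────────────────────┨                     
■■■■■■■■                       ┃                     
■■■■■■■■                       ┃                     
■■■■■■■■                       ┃                     
■■■■■■■■                       ┃                     
■■■■■■■■                       ┃                     
■■■■■■■■                       ┃                     
■■■■■■■■                       ┃                     
■■■■■■■■                       ┃                     
■■■■■■■■                       ┃                     
■■■■■■■■                       ┃                     
                               ┃                     
━━━━━━━━━━━━━━━━━━━━━━━━━━━━━━━┛                     
 ┏━━━━━━━━━━━━━━━━━━━━━━━━━━━━━━━━┓                  
 ┃ GameOfLife                     ┃                  
 ┠────────────────────────────────┨                  
 ┃Gen: 0                          ┃                  
 ┃···█····█······██··█··          ┃                  
 ┃█··█··█·█···█··█·██··█          ┃                  
 ┃·██··███···██·█·████··          ┃                  


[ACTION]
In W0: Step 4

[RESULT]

inesweeper                     ┃                     
───────────────────────────────┨                     
■■■■■■■■                       ┃                     
■■■■■■■■                       ┃                     
■■■■■■■■                       ┃                     
■■■■■■■■                       ┃                     
■■■■■■■■                       ┃                     
■■■■■■■■                       ┃                     
■■■■■■■■                       ┃                     
■■■■■■■■                       ┃                     
■■■■■■■■                       ┃                     
■■■■■■■■                       ┃                     
                               ┃                     
━━━━━━━━━━━━━━━━━━━━━━━━━━━━━━━┛                     
 ┏━━━━━━━━━━━━━━━━━━━━━━━━━━━━━━━━┓                  
 ┃ GameOfLife                     ┃                  
 ┠────────────────────────────────┨                  
 ┃Gen: 4                          ┃                  
 ┃█·█·····█·······█·█·██          ┃                  
 ┃········████··███·███·          ┃                  
 ┃·····█··█·██·······█··          ┃                  


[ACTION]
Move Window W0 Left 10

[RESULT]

inesweeper                     ┃                     
───────────────────────────────┨                     
■■■■■■■■                       ┃                     
■■■■■■■■                       ┃                     
■■■■■■■■                       ┃                     
■■■■■■■■                       ┃                     
■■■■■■■■                       ┃                     
■■■■■■■■                       ┃                     
■■■■■■■■                       ┃                     
■■■■■■■■                       ┃                     
■■■■■■■■                       ┃                     
■■■■■■■■                       ┃                     
                               ┃                     
━━━━━━━━━━━━━━━━━━━━━━━━━━━━━━━┛                     
━━━━━━━━━━━━━━━━━━━━━━━━┓                            
ife                     ┃                            
────────────────────────┨                            
                        ┃                            
█·······█·█·██          ┃                            
████··███·███·          ┃                            
█·██·······█··          ┃                            
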